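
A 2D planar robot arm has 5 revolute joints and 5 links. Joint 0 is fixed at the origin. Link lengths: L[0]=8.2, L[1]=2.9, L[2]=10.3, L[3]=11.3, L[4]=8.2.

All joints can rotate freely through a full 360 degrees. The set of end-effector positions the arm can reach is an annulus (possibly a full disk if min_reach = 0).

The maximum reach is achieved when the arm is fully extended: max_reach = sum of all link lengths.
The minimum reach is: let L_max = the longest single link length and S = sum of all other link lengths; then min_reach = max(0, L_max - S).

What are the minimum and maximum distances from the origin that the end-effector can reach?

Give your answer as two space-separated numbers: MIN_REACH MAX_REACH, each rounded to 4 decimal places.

Answer: 0.0000 40.9000

Derivation:
Link lengths: [8.2, 2.9, 10.3, 11.3, 8.2]
max_reach = 8.2 + 2.9 + 10.3 + 11.3 + 8.2 = 40.9
L_max = max([8.2, 2.9, 10.3, 11.3, 8.2]) = 11.3
S (sum of others) = 40.9 - 11.3 = 29.6
min_reach = max(0, 11.3 - 29.6) = max(0, -18.3) = 0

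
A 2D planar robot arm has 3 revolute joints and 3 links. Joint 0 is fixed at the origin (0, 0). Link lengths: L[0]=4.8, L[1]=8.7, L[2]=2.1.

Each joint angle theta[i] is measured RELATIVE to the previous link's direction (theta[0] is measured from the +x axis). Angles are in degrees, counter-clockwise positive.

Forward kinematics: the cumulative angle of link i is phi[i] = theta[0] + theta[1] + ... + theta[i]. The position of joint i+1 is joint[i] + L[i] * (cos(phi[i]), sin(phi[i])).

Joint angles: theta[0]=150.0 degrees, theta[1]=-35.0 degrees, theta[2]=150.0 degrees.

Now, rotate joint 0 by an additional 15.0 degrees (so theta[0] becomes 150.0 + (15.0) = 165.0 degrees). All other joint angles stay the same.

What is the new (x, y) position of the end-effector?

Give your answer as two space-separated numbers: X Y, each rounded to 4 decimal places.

Answer: -9.8640 5.8388

Derivation:
joint[0] = (0.0000, 0.0000)  (base)
link 0: phi[0] = 165 = 165 deg
  cos(165 deg) = -0.9659, sin(165 deg) = 0.2588
  joint[1] = (0.0000, 0.0000) + 4.8 * (-0.9659, 0.2588) = (0.0000 + -4.6364, 0.0000 + 1.2423) = (-4.6364, 1.2423)
link 1: phi[1] = 165 + -35 = 130 deg
  cos(130 deg) = -0.6428, sin(130 deg) = 0.7660
  joint[2] = (-4.6364, 1.2423) + 8.7 * (-0.6428, 0.7660) = (-4.6364 + -5.5923, 1.2423 + 6.6646) = (-10.2287, 7.9069)
link 2: phi[2] = 165 + -35 + 150 = 280 deg
  cos(280 deg) = 0.1736, sin(280 deg) = -0.9848
  joint[3] = (-10.2287, 7.9069) + 2.1 * (0.1736, -0.9848) = (-10.2287 + 0.3647, 7.9069 + -2.0681) = (-9.8640, 5.8388)
End effector: (-9.8640, 5.8388)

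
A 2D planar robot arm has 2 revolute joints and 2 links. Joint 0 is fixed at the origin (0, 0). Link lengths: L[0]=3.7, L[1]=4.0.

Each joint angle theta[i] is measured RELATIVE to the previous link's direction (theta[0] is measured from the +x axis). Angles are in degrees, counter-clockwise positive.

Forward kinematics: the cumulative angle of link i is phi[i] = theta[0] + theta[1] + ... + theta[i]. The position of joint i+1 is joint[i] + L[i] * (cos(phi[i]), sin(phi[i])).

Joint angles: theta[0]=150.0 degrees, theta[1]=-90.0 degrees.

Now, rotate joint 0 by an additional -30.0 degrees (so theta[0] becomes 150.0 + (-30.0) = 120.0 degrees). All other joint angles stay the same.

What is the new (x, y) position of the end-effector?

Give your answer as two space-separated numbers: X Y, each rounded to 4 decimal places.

joint[0] = (0.0000, 0.0000)  (base)
link 0: phi[0] = 120 = 120 deg
  cos(120 deg) = -0.5000, sin(120 deg) = 0.8660
  joint[1] = (0.0000, 0.0000) + 3.7 * (-0.5000, 0.8660) = (0.0000 + -1.8500, 0.0000 + 3.2043) = (-1.8500, 3.2043)
link 1: phi[1] = 120 + -90 = 30 deg
  cos(30 deg) = 0.8660, sin(30 deg) = 0.5000
  joint[2] = (-1.8500, 3.2043) + 4 * (0.8660, 0.5000) = (-1.8500 + 3.4641, 3.2043 + 2.0000) = (1.6141, 5.2043)
End effector: (1.6141, 5.2043)

Answer: 1.6141 5.2043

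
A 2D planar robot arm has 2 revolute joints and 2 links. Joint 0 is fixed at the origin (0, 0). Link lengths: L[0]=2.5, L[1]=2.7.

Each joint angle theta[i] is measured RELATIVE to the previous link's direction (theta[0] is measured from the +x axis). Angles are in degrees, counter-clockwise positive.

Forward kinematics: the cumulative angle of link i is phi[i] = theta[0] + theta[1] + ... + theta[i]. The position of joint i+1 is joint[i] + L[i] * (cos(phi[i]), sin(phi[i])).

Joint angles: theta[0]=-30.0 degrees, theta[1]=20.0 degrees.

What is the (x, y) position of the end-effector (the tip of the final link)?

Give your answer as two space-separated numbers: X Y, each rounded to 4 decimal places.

Answer: 4.8240 -1.7189

Derivation:
joint[0] = (0.0000, 0.0000)  (base)
link 0: phi[0] = -30 = -30 deg
  cos(-30 deg) = 0.8660, sin(-30 deg) = -0.5000
  joint[1] = (0.0000, 0.0000) + 2.5 * (0.8660, -0.5000) = (0.0000 + 2.1651, 0.0000 + -1.2500) = (2.1651, -1.2500)
link 1: phi[1] = -30 + 20 = -10 deg
  cos(-10 deg) = 0.9848, sin(-10 deg) = -0.1736
  joint[2] = (2.1651, -1.2500) + 2.7 * (0.9848, -0.1736) = (2.1651 + 2.6590, -1.2500 + -0.4689) = (4.8240, -1.7189)
End effector: (4.8240, -1.7189)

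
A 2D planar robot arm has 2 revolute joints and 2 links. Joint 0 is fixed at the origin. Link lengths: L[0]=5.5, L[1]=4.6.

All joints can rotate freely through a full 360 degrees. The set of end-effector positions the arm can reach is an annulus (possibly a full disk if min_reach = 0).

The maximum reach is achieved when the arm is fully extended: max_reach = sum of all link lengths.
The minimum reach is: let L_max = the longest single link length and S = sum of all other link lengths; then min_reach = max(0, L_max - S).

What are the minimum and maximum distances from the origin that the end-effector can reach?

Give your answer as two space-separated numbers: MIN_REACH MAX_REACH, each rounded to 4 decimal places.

Answer: 0.9000 10.1000

Derivation:
Link lengths: [5.5, 4.6]
max_reach = 5.5 + 4.6 = 10.1
L_max = max([5.5, 4.6]) = 5.5
S (sum of others) = 10.1 - 5.5 = 4.6
min_reach = max(0, 5.5 - 4.6) = max(0, 0.9) = 0.9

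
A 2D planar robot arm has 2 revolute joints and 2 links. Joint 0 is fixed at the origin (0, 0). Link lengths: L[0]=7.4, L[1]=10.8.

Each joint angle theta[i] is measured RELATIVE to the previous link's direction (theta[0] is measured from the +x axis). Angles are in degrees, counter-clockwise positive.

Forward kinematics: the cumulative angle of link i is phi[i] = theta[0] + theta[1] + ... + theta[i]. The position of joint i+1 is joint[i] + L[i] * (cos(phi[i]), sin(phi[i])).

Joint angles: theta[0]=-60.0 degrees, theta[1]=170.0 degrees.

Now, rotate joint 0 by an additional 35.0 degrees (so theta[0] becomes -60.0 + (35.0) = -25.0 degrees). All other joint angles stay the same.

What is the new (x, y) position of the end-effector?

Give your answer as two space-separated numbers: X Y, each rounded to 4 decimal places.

Answer: -2.1402 3.0673

Derivation:
joint[0] = (0.0000, 0.0000)  (base)
link 0: phi[0] = -25 = -25 deg
  cos(-25 deg) = 0.9063, sin(-25 deg) = -0.4226
  joint[1] = (0.0000, 0.0000) + 7.4 * (0.9063, -0.4226) = (0.0000 + 6.7067, 0.0000 + -3.1274) = (6.7067, -3.1274)
link 1: phi[1] = -25 + 170 = 145 deg
  cos(145 deg) = -0.8192, sin(145 deg) = 0.5736
  joint[2] = (6.7067, -3.1274) + 10.8 * (-0.8192, 0.5736) = (6.7067 + -8.8468, -3.1274 + 6.1946) = (-2.1402, 3.0673)
End effector: (-2.1402, 3.0673)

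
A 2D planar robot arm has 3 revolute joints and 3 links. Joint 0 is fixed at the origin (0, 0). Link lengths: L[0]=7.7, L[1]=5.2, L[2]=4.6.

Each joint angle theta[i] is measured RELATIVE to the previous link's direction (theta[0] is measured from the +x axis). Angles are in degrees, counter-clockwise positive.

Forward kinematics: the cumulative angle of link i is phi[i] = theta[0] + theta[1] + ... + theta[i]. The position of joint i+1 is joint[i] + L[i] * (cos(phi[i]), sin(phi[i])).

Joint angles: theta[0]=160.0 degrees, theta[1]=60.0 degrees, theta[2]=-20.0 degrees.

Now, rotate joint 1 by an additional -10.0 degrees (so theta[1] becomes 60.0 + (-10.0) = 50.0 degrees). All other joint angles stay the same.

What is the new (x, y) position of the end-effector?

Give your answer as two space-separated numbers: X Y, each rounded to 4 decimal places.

joint[0] = (0.0000, 0.0000)  (base)
link 0: phi[0] = 160 = 160 deg
  cos(160 deg) = -0.9397, sin(160 deg) = 0.3420
  joint[1] = (0.0000, 0.0000) + 7.7 * (-0.9397, 0.3420) = (0.0000 + -7.2356, 0.0000 + 2.6336) = (-7.2356, 2.6336)
link 1: phi[1] = 160 + 50 = 210 deg
  cos(210 deg) = -0.8660, sin(210 deg) = -0.5000
  joint[2] = (-7.2356, 2.6336) + 5.2 * (-0.8660, -0.5000) = (-7.2356 + -4.5033, 2.6336 + -2.6000) = (-11.7390, 0.0336)
link 2: phi[2] = 160 + 50 + -20 = 190 deg
  cos(190 deg) = -0.9848, sin(190 deg) = -0.1736
  joint[3] = (-11.7390, 0.0336) + 4.6 * (-0.9848, -0.1736) = (-11.7390 + -4.5301, 0.0336 + -0.7988) = (-16.2691, -0.7652)
End effector: (-16.2691, -0.7652)

Answer: -16.2691 -0.7652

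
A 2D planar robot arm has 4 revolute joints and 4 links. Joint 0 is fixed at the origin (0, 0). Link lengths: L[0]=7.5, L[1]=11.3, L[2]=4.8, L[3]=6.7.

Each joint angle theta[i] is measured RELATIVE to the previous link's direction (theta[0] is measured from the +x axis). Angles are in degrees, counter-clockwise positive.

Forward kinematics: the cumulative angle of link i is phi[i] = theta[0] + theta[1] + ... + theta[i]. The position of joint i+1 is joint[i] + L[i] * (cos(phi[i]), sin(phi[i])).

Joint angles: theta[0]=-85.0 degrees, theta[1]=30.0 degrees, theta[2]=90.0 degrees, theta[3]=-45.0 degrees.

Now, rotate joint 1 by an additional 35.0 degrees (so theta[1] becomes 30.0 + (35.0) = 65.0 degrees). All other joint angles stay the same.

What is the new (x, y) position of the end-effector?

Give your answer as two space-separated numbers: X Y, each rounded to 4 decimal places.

joint[0] = (0.0000, 0.0000)  (base)
link 0: phi[0] = -85 = -85 deg
  cos(-85 deg) = 0.0872, sin(-85 deg) = -0.9962
  joint[1] = (0.0000, 0.0000) + 7.5 * (0.0872, -0.9962) = (0.0000 + 0.6537, 0.0000 + -7.4715) = (0.6537, -7.4715)
link 1: phi[1] = -85 + 65 = -20 deg
  cos(-20 deg) = 0.9397, sin(-20 deg) = -0.3420
  joint[2] = (0.6537, -7.4715) + 11.3 * (0.9397, -0.3420) = (0.6537 + 10.6185, -7.4715 + -3.8648) = (11.2722, -11.3363)
link 2: phi[2] = -85 + 65 + 90 = 70 deg
  cos(70 deg) = 0.3420, sin(70 deg) = 0.9397
  joint[3] = (11.2722, -11.3363) + 4.8 * (0.3420, 0.9397) = (11.2722 + 1.6417, -11.3363 + 4.5105) = (12.9139, -6.8258)
link 3: phi[3] = -85 + 65 + 90 + -45 = 25 deg
  cos(25 deg) = 0.9063, sin(25 deg) = 0.4226
  joint[4] = (12.9139, -6.8258) + 6.7 * (0.9063, 0.4226) = (12.9139 + 6.0723, -6.8258 + 2.8315) = (18.9862, -3.9942)
End effector: (18.9862, -3.9942)

Answer: 18.9862 -3.9942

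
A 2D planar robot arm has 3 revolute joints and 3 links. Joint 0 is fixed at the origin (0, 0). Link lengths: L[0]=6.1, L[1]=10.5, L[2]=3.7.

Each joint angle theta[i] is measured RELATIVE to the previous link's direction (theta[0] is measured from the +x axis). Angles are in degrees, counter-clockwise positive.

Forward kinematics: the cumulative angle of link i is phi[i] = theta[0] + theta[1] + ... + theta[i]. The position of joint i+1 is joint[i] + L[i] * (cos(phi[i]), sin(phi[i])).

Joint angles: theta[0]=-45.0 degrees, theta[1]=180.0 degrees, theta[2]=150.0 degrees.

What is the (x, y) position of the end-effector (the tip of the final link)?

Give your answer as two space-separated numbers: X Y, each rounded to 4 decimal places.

Answer: -2.1536 -0.4627

Derivation:
joint[0] = (0.0000, 0.0000)  (base)
link 0: phi[0] = -45 = -45 deg
  cos(-45 deg) = 0.7071, sin(-45 deg) = -0.7071
  joint[1] = (0.0000, 0.0000) + 6.1 * (0.7071, -0.7071) = (0.0000 + 4.3134, 0.0000 + -4.3134) = (4.3134, -4.3134)
link 1: phi[1] = -45 + 180 = 135 deg
  cos(135 deg) = -0.7071, sin(135 deg) = 0.7071
  joint[2] = (4.3134, -4.3134) + 10.5 * (-0.7071, 0.7071) = (4.3134 + -7.4246, -4.3134 + 7.4246) = (-3.1113, 3.1113)
link 2: phi[2] = -45 + 180 + 150 = 285 deg
  cos(285 deg) = 0.2588, sin(285 deg) = -0.9659
  joint[3] = (-3.1113, 3.1113) + 3.7 * (0.2588, -0.9659) = (-3.1113 + 0.9576, 3.1113 + -3.5739) = (-2.1536, -0.4627)
End effector: (-2.1536, -0.4627)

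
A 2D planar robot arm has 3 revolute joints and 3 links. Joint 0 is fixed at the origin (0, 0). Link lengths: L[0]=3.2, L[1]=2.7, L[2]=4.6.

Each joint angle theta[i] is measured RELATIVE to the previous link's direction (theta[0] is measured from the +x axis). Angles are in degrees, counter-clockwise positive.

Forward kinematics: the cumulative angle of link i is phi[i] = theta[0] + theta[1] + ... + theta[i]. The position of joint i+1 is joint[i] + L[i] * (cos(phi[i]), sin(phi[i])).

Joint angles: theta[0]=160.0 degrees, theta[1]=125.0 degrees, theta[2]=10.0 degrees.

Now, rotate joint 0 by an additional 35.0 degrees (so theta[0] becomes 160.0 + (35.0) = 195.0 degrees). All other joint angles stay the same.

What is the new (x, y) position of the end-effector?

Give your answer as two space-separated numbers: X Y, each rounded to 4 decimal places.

joint[0] = (0.0000, 0.0000)  (base)
link 0: phi[0] = 195 = 195 deg
  cos(195 deg) = -0.9659, sin(195 deg) = -0.2588
  joint[1] = (0.0000, 0.0000) + 3.2 * (-0.9659, -0.2588) = (0.0000 + -3.0910, 0.0000 + -0.8282) = (-3.0910, -0.8282)
link 1: phi[1] = 195 + 125 = 320 deg
  cos(320 deg) = 0.7660, sin(320 deg) = -0.6428
  joint[2] = (-3.0910, -0.8282) + 2.7 * (0.7660, -0.6428) = (-3.0910 + 2.0683, -0.8282 + -1.7355) = (-1.0226, -2.5637)
link 2: phi[2] = 195 + 125 + 10 = 330 deg
  cos(330 deg) = 0.8660, sin(330 deg) = -0.5000
  joint[3] = (-1.0226, -2.5637) + 4.6 * (0.8660, -0.5000) = (-1.0226 + 3.9837, -2.5637 + -2.3000) = (2.9611, -4.8637)
End effector: (2.9611, -4.8637)

Answer: 2.9611 -4.8637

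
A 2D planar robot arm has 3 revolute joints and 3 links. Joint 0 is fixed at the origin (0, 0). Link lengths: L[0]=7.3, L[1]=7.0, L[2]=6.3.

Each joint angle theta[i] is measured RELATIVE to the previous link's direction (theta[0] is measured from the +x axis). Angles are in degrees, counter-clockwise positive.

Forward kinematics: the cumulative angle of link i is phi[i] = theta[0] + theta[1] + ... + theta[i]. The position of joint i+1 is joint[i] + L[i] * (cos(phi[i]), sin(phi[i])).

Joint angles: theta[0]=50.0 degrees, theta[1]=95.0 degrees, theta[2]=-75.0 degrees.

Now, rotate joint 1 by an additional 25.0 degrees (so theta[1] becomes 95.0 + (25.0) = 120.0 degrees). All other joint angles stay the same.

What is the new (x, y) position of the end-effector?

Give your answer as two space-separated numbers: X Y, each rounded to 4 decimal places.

joint[0] = (0.0000, 0.0000)  (base)
link 0: phi[0] = 50 = 50 deg
  cos(50 deg) = 0.6428, sin(50 deg) = 0.7660
  joint[1] = (0.0000, 0.0000) + 7.3 * (0.6428, 0.7660) = (0.0000 + 4.6923, 0.0000 + 5.5921) = (4.6923, 5.5921)
link 1: phi[1] = 50 + 120 = 170 deg
  cos(170 deg) = -0.9848, sin(170 deg) = 0.1736
  joint[2] = (4.6923, 5.5921) + 7 * (-0.9848, 0.1736) = (4.6923 + -6.8937, 5.5921 + 1.2155) = (-2.2013, 6.8077)
link 2: phi[2] = 50 + 120 + -75 = 95 deg
  cos(95 deg) = -0.0872, sin(95 deg) = 0.9962
  joint[3] = (-2.2013, 6.8077) + 6.3 * (-0.0872, 0.9962) = (-2.2013 + -0.5491, 6.8077 + 6.2760) = (-2.7504, 13.0837)
End effector: (-2.7504, 13.0837)

Answer: -2.7504 13.0837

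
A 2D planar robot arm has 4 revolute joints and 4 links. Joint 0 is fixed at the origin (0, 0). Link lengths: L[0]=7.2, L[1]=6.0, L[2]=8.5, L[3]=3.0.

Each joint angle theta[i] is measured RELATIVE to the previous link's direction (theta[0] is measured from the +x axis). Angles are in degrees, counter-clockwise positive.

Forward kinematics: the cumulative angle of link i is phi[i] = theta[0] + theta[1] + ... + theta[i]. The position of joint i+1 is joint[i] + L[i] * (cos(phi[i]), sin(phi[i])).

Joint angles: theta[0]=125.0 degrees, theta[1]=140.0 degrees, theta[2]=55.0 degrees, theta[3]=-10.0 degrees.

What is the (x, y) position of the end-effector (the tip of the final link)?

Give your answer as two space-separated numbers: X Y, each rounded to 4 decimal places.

joint[0] = (0.0000, 0.0000)  (base)
link 0: phi[0] = 125 = 125 deg
  cos(125 deg) = -0.5736, sin(125 deg) = 0.8192
  joint[1] = (0.0000, 0.0000) + 7.2 * (-0.5736, 0.8192) = (0.0000 + -4.1298, 0.0000 + 5.8979) = (-4.1298, 5.8979)
link 1: phi[1] = 125 + 140 = 265 deg
  cos(265 deg) = -0.0872, sin(265 deg) = -0.9962
  joint[2] = (-4.1298, 5.8979) + 6 * (-0.0872, -0.9962) = (-4.1298 + -0.5229, 5.8979 + -5.9772) = (-4.6527, -0.0793)
link 2: phi[2] = 125 + 140 + 55 = 320 deg
  cos(320 deg) = 0.7660, sin(320 deg) = -0.6428
  joint[3] = (-4.6527, -0.0793) + 8.5 * (0.7660, -0.6428) = (-4.6527 + 6.5114, -0.0793 + -5.4637) = (1.8587, -5.5430)
link 3: phi[3] = 125 + 140 + 55 + -10 = 310 deg
  cos(310 deg) = 0.6428, sin(310 deg) = -0.7660
  joint[4] = (1.8587, -5.5430) + 3 * (0.6428, -0.7660) = (1.8587 + 1.9284, -5.5430 + -2.2981) = (3.7871, -7.8411)
End effector: (3.7871, -7.8411)

Answer: 3.7871 -7.8411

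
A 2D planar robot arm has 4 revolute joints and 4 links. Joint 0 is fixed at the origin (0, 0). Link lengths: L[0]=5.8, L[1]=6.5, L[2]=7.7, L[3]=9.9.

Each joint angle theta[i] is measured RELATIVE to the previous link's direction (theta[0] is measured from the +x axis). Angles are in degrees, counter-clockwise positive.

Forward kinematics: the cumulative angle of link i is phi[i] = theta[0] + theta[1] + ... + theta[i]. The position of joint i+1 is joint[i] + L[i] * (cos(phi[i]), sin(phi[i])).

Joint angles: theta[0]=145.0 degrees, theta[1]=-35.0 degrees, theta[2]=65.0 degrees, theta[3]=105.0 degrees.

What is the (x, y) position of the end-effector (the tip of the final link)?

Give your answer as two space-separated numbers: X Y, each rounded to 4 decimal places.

joint[0] = (0.0000, 0.0000)  (base)
link 0: phi[0] = 145 = 145 deg
  cos(145 deg) = -0.8192, sin(145 deg) = 0.5736
  joint[1] = (0.0000, 0.0000) + 5.8 * (-0.8192, 0.5736) = (0.0000 + -4.7511, 0.0000 + 3.3267) = (-4.7511, 3.3267)
link 1: phi[1] = 145 + -35 = 110 deg
  cos(110 deg) = -0.3420, sin(110 deg) = 0.9397
  joint[2] = (-4.7511, 3.3267) + 6.5 * (-0.3420, 0.9397) = (-4.7511 + -2.2231, 3.3267 + 6.1080) = (-6.9742, 9.4347)
link 2: phi[2] = 145 + -35 + 65 = 175 deg
  cos(175 deg) = -0.9962, sin(175 deg) = 0.0872
  joint[3] = (-6.9742, 9.4347) + 7.7 * (-0.9962, 0.0872) = (-6.9742 + -7.6707, 9.4347 + 0.6711) = (-14.6449, 10.1058)
link 3: phi[3] = 145 + -35 + 65 + 105 = 280 deg
  cos(280 deg) = 0.1736, sin(280 deg) = -0.9848
  joint[4] = (-14.6449, 10.1058) + 9.9 * (0.1736, -0.9848) = (-14.6449 + 1.7191, 10.1058 + -9.7496) = (-12.9258, 0.3562)
End effector: (-12.9258, 0.3562)

Answer: -12.9258 0.3562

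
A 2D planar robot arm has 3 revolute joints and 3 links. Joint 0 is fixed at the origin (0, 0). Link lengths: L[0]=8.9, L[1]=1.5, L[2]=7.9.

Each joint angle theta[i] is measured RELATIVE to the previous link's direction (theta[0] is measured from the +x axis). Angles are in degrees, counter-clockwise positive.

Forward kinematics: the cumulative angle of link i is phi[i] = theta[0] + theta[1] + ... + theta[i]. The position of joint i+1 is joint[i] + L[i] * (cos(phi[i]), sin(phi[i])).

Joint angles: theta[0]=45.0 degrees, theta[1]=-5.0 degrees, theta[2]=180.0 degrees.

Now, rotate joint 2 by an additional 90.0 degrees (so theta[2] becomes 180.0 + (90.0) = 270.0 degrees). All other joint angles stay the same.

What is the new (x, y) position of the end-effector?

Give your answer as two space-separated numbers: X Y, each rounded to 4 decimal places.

Answer: 12.5203 1.2057

Derivation:
joint[0] = (0.0000, 0.0000)  (base)
link 0: phi[0] = 45 = 45 deg
  cos(45 deg) = 0.7071, sin(45 deg) = 0.7071
  joint[1] = (0.0000, 0.0000) + 8.9 * (0.7071, 0.7071) = (0.0000 + 6.2933, 0.0000 + 6.2933) = (6.2933, 6.2933)
link 1: phi[1] = 45 + -5 = 40 deg
  cos(40 deg) = 0.7660, sin(40 deg) = 0.6428
  joint[2] = (6.2933, 6.2933) + 1.5 * (0.7660, 0.6428) = (6.2933 + 1.1491, 6.2933 + 0.9642) = (7.4423, 7.2574)
link 2: phi[2] = 45 + -5 + 270 = 310 deg
  cos(310 deg) = 0.6428, sin(310 deg) = -0.7660
  joint[3] = (7.4423, 7.2574) + 7.9 * (0.6428, -0.7660) = (7.4423 + 5.0780, 7.2574 + -6.0518) = (12.5203, 1.2057)
End effector: (12.5203, 1.2057)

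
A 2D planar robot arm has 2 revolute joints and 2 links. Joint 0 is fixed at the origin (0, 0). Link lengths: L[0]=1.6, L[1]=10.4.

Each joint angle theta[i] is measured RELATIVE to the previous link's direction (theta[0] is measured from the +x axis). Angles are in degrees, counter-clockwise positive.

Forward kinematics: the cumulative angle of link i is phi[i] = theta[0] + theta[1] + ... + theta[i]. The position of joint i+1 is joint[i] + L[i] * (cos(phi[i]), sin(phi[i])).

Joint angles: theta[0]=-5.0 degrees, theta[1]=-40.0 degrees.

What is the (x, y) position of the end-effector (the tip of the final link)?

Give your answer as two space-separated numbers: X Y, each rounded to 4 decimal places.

joint[0] = (0.0000, 0.0000)  (base)
link 0: phi[0] = -5 = -5 deg
  cos(-5 deg) = 0.9962, sin(-5 deg) = -0.0872
  joint[1] = (0.0000, 0.0000) + 1.6 * (0.9962, -0.0872) = (0.0000 + 1.5939, 0.0000 + -0.1394) = (1.5939, -0.1394)
link 1: phi[1] = -5 + -40 = -45 deg
  cos(-45 deg) = 0.7071, sin(-45 deg) = -0.7071
  joint[2] = (1.5939, -0.1394) + 10.4 * (0.7071, -0.7071) = (1.5939 + 7.3539, -0.1394 + -7.3539) = (8.9478, -7.4934)
End effector: (8.9478, -7.4934)

Answer: 8.9478 -7.4934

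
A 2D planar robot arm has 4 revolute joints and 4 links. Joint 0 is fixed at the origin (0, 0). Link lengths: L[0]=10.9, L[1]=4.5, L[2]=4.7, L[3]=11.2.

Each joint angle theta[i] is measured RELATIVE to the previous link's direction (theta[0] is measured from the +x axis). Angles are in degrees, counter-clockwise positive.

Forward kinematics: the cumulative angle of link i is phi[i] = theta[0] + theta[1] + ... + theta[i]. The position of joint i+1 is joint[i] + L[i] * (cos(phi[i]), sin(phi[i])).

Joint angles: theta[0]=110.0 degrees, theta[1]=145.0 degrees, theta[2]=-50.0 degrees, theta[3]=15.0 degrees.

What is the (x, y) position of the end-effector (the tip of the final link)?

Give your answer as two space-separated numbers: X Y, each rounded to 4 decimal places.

Answer: -17.7320 -3.2895

Derivation:
joint[0] = (0.0000, 0.0000)  (base)
link 0: phi[0] = 110 = 110 deg
  cos(110 deg) = -0.3420, sin(110 deg) = 0.9397
  joint[1] = (0.0000, 0.0000) + 10.9 * (-0.3420, 0.9397) = (0.0000 + -3.7280, 0.0000 + 10.2426) = (-3.7280, 10.2426)
link 1: phi[1] = 110 + 145 = 255 deg
  cos(255 deg) = -0.2588, sin(255 deg) = -0.9659
  joint[2] = (-3.7280, 10.2426) + 4.5 * (-0.2588, -0.9659) = (-3.7280 + -1.1647, 10.2426 + -4.3467) = (-4.8927, 5.8960)
link 2: phi[2] = 110 + 145 + -50 = 205 deg
  cos(205 deg) = -0.9063, sin(205 deg) = -0.4226
  joint[3] = (-4.8927, 5.8960) + 4.7 * (-0.9063, -0.4226) = (-4.8927 + -4.2596, 5.8960 + -1.9863) = (-9.1524, 3.9097)
link 3: phi[3] = 110 + 145 + -50 + 15 = 220 deg
  cos(220 deg) = -0.7660, sin(220 deg) = -0.6428
  joint[4] = (-9.1524, 3.9097) + 11.2 * (-0.7660, -0.6428) = (-9.1524 + -8.5797, 3.9097 + -7.1992) = (-17.7320, -3.2895)
End effector: (-17.7320, -3.2895)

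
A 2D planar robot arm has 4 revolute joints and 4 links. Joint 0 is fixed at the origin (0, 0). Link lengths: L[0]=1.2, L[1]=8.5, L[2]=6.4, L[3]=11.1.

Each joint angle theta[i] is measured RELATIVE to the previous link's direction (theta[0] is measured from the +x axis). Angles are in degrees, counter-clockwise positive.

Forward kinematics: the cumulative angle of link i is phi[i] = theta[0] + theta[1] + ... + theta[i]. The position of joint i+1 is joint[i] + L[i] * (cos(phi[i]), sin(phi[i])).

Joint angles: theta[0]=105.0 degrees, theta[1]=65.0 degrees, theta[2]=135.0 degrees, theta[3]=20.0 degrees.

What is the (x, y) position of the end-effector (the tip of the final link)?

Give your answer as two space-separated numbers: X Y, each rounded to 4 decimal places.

Answer: 4.0820 -8.9742

Derivation:
joint[0] = (0.0000, 0.0000)  (base)
link 0: phi[0] = 105 = 105 deg
  cos(105 deg) = -0.2588, sin(105 deg) = 0.9659
  joint[1] = (0.0000, 0.0000) + 1.2 * (-0.2588, 0.9659) = (0.0000 + -0.3106, 0.0000 + 1.1591) = (-0.3106, 1.1591)
link 1: phi[1] = 105 + 65 = 170 deg
  cos(170 deg) = -0.9848, sin(170 deg) = 0.1736
  joint[2] = (-0.3106, 1.1591) + 8.5 * (-0.9848, 0.1736) = (-0.3106 + -8.3709, 1.1591 + 1.4760) = (-8.6814, 2.6351)
link 2: phi[2] = 105 + 65 + 135 = 305 deg
  cos(305 deg) = 0.5736, sin(305 deg) = -0.8192
  joint[3] = (-8.6814, 2.6351) + 6.4 * (0.5736, -0.8192) = (-8.6814 + 3.6709, 2.6351 + -5.2426) = (-5.0106, -2.6075)
link 3: phi[3] = 105 + 65 + 135 + 20 = 325 deg
  cos(325 deg) = 0.8192, sin(325 deg) = -0.5736
  joint[4] = (-5.0106, -2.6075) + 11.1 * (0.8192, -0.5736) = (-5.0106 + 9.0926, -2.6075 + -6.3667) = (4.0820, -8.9742)
End effector: (4.0820, -8.9742)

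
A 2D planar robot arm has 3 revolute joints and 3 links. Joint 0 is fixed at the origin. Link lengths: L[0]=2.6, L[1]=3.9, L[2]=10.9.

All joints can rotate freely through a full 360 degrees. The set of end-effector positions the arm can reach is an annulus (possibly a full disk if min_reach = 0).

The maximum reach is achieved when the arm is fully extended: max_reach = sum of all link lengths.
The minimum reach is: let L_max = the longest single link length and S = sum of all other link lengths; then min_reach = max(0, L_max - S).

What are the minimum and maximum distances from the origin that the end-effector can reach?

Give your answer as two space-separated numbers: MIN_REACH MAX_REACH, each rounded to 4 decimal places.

Answer: 4.4000 17.4000

Derivation:
Link lengths: [2.6, 3.9, 10.9]
max_reach = 2.6 + 3.9 + 10.9 = 17.4
L_max = max([2.6, 3.9, 10.9]) = 10.9
S (sum of others) = 17.4 - 10.9 = 6.5
min_reach = max(0, 10.9 - 6.5) = max(0, 4.4) = 4.4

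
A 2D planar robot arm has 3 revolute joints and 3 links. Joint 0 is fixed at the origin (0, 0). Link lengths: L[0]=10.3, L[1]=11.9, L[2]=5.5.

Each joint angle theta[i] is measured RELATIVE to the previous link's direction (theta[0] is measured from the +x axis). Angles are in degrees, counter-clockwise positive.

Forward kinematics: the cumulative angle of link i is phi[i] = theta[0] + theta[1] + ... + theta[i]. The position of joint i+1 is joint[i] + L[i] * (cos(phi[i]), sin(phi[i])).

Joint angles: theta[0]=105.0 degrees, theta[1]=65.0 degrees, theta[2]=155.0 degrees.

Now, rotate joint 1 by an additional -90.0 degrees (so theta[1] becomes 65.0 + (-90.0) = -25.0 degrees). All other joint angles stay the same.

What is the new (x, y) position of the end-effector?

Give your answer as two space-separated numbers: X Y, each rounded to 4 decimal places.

Answer: -3.7541 17.1629

Derivation:
joint[0] = (0.0000, 0.0000)  (base)
link 0: phi[0] = 105 = 105 deg
  cos(105 deg) = -0.2588, sin(105 deg) = 0.9659
  joint[1] = (0.0000, 0.0000) + 10.3 * (-0.2588, 0.9659) = (0.0000 + -2.6658, 0.0000 + 9.9490) = (-2.6658, 9.9490)
link 1: phi[1] = 105 + -25 = 80 deg
  cos(80 deg) = 0.1736, sin(80 deg) = 0.9848
  joint[2] = (-2.6658, 9.9490) + 11.9 * (0.1736, 0.9848) = (-2.6658 + 2.0664, 9.9490 + 11.7192) = (-0.5994, 21.6682)
link 2: phi[2] = 105 + -25 + 155 = 235 deg
  cos(235 deg) = -0.5736, sin(235 deg) = -0.8192
  joint[3] = (-0.5994, 21.6682) + 5.5 * (-0.5736, -0.8192) = (-0.5994 + -3.1547, 21.6682 + -4.5053) = (-3.7541, 17.1629)
End effector: (-3.7541, 17.1629)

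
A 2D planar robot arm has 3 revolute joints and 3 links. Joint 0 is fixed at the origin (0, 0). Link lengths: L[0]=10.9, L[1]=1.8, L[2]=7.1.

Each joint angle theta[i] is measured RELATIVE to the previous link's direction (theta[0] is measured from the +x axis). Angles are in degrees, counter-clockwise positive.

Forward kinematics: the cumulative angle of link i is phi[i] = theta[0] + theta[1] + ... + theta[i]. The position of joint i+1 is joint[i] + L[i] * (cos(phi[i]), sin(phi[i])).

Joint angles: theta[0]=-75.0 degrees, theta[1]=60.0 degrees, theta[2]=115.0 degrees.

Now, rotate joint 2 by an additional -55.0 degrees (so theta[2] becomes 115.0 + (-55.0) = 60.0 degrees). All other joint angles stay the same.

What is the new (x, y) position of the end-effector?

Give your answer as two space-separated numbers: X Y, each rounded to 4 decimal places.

joint[0] = (0.0000, 0.0000)  (base)
link 0: phi[0] = -75 = -75 deg
  cos(-75 deg) = 0.2588, sin(-75 deg) = -0.9659
  joint[1] = (0.0000, 0.0000) + 10.9 * (0.2588, -0.9659) = (0.0000 + 2.8211, 0.0000 + -10.5286) = (2.8211, -10.5286)
link 1: phi[1] = -75 + 60 = -15 deg
  cos(-15 deg) = 0.9659, sin(-15 deg) = -0.2588
  joint[2] = (2.8211, -10.5286) + 1.8 * (0.9659, -0.2588) = (2.8211 + 1.7387, -10.5286 + -0.4659) = (4.5598, -10.9945)
link 2: phi[2] = -75 + 60 + 60 = 45 deg
  cos(45 deg) = 0.7071, sin(45 deg) = 0.7071
  joint[3] = (4.5598, -10.9945) + 7.1 * (0.7071, 0.7071) = (4.5598 + 5.0205, -10.9945 + 5.0205) = (9.5803, -5.9740)
End effector: (9.5803, -5.9740)

Answer: 9.5803 -5.9740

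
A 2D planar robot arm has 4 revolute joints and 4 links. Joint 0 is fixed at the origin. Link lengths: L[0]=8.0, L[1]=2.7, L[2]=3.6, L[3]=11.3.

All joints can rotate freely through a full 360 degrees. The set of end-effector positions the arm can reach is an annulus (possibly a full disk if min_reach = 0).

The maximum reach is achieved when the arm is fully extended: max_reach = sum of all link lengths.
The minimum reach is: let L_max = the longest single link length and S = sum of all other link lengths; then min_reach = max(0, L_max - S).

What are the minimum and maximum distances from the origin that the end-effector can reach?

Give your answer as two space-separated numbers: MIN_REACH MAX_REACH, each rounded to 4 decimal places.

Link lengths: [8.0, 2.7, 3.6, 11.3]
max_reach = 8 + 2.7 + 3.6 + 11.3 = 25.6
L_max = max([8.0, 2.7, 3.6, 11.3]) = 11.3
S (sum of others) = 25.6 - 11.3 = 14.3
min_reach = max(0, 11.3 - 14.3) = max(0, -3) = 0

Answer: 0.0000 25.6000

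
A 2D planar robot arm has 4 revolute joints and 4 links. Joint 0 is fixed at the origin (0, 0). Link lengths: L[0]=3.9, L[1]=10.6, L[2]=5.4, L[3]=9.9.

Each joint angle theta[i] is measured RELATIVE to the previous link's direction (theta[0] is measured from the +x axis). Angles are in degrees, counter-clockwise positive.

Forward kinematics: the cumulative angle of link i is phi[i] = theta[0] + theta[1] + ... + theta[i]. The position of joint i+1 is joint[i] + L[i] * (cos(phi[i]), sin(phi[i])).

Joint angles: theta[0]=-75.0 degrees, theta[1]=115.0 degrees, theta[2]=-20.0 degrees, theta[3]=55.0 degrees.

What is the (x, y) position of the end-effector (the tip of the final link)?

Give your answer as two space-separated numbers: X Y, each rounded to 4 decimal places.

Answer: 16.7661 14.4560

Derivation:
joint[0] = (0.0000, 0.0000)  (base)
link 0: phi[0] = -75 = -75 deg
  cos(-75 deg) = 0.2588, sin(-75 deg) = -0.9659
  joint[1] = (0.0000, 0.0000) + 3.9 * (0.2588, -0.9659) = (0.0000 + 1.0094, 0.0000 + -3.7671) = (1.0094, -3.7671)
link 1: phi[1] = -75 + 115 = 40 deg
  cos(40 deg) = 0.7660, sin(40 deg) = 0.6428
  joint[2] = (1.0094, -3.7671) + 10.6 * (0.7660, 0.6428) = (1.0094 + 8.1201, -3.7671 + 6.8135) = (9.1295, 3.0464)
link 2: phi[2] = -75 + 115 + -20 = 20 deg
  cos(20 deg) = 0.9397, sin(20 deg) = 0.3420
  joint[3] = (9.1295, 3.0464) + 5.4 * (0.9397, 0.3420) = (9.1295 + 5.0743, 3.0464 + 1.8469) = (14.2038, 4.8933)
link 3: phi[3] = -75 + 115 + -20 + 55 = 75 deg
  cos(75 deg) = 0.2588, sin(75 deg) = 0.9659
  joint[4] = (14.2038, 4.8933) + 9.9 * (0.2588, 0.9659) = (14.2038 + 2.5623, 4.8933 + 9.5627) = (16.7661, 14.4560)
End effector: (16.7661, 14.4560)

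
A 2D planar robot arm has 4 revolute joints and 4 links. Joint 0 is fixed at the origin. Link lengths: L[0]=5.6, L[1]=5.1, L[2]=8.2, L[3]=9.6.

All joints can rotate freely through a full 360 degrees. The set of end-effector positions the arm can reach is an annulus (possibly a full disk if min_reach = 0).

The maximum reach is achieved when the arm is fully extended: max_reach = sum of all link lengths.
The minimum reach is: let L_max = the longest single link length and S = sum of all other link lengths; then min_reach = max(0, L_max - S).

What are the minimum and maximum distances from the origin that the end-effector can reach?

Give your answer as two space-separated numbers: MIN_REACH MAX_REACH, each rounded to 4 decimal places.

Link lengths: [5.6, 5.1, 8.2, 9.6]
max_reach = 5.6 + 5.1 + 8.2 + 9.6 = 28.5
L_max = max([5.6, 5.1, 8.2, 9.6]) = 9.6
S (sum of others) = 28.5 - 9.6 = 18.9
min_reach = max(0, 9.6 - 18.9) = max(0, -9.3) = 0

Answer: 0.0000 28.5000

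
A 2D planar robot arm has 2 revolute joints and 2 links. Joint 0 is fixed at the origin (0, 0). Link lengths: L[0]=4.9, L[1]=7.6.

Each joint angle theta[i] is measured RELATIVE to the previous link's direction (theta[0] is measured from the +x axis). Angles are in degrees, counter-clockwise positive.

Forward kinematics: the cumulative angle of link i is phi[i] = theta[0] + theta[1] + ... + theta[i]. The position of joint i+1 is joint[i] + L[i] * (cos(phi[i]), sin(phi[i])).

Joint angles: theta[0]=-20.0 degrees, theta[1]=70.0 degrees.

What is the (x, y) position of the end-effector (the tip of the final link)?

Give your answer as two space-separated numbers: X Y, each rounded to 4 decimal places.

joint[0] = (0.0000, 0.0000)  (base)
link 0: phi[0] = -20 = -20 deg
  cos(-20 deg) = 0.9397, sin(-20 deg) = -0.3420
  joint[1] = (0.0000, 0.0000) + 4.9 * (0.9397, -0.3420) = (0.0000 + 4.6045, 0.0000 + -1.6759) = (4.6045, -1.6759)
link 1: phi[1] = -20 + 70 = 50 deg
  cos(50 deg) = 0.6428, sin(50 deg) = 0.7660
  joint[2] = (4.6045, -1.6759) + 7.6 * (0.6428, 0.7660) = (4.6045 + 4.8852, -1.6759 + 5.8219) = (9.4897, 4.1460)
End effector: (9.4897, 4.1460)

Answer: 9.4897 4.1460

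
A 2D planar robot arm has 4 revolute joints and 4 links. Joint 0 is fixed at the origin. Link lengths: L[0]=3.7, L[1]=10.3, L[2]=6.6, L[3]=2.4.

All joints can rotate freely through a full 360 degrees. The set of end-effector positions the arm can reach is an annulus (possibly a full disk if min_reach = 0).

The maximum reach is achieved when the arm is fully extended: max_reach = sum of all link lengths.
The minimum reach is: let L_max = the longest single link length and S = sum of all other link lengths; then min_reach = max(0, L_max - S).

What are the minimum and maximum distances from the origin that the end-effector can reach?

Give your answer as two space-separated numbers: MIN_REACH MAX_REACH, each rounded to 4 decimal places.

Answer: 0.0000 23.0000

Derivation:
Link lengths: [3.7, 10.3, 6.6, 2.4]
max_reach = 3.7 + 10.3 + 6.6 + 2.4 = 23
L_max = max([3.7, 10.3, 6.6, 2.4]) = 10.3
S (sum of others) = 23 - 10.3 = 12.7
min_reach = max(0, 10.3 - 12.7) = max(0, -2.4) = 0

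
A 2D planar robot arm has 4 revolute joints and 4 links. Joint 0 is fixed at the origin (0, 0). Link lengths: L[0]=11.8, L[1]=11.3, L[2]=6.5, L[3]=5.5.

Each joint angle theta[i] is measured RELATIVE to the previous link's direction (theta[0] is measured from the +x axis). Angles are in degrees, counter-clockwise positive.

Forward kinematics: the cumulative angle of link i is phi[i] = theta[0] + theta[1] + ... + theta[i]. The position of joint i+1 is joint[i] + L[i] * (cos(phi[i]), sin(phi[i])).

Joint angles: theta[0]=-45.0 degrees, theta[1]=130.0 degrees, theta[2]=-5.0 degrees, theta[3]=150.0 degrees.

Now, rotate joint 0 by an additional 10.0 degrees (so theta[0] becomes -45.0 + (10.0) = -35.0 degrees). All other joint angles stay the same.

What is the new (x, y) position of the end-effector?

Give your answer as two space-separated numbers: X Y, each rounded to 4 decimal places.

joint[0] = (0.0000, 0.0000)  (base)
link 0: phi[0] = -35 = -35 deg
  cos(-35 deg) = 0.8192, sin(-35 deg) = -0.5736
  joint[1] = (0.0000, 0.0000) + 11.8 * (0.8192, -0.5736) = (0.0000 + 9.6660, 0.0000 + -6.7682) = (9.6660, -6.7682)
link 1: phi[1] = -35 + 130 = 95 deg
  cos(95 deg) = -0.0872, sin(95 deg) = 0.9962
  joint[2] = (9.6660, -6.7682) + 11.3 * (-0.0872, 0.9962) = (9.6660 + -0.9849, -6.7682 + 11.2570) = (8.6811, 4.4888)
link 2: phi[2] = -35 + 130 + -5 = 90 deg
  cos(90 deg) = 0.0000, sin(90 deg) = 1.0000
  joint[3] = (8.6811, 4.4888) + 6.5 * (0.0000, 1.0000) = (8.6811 + 0.0000, 4.4888 + 6.5000) = (8.6811, 10.9888)
link 3: phi[3] = -35 + 130 + -5 + 150 = 240 deg
  cos(240 deg) = -0.5000, sin(240 deg) = -0.8660
  joint[4] = (8.6811, 10.9888) + 5.5 * (-0.5000, -0.8660) = (8.6811 + -2.7500, 10.9888 + -4.7631) = (5.9311, 6.2257)
End effector: (5.9311, 6.2257)

Answer: 5.9311 6.2257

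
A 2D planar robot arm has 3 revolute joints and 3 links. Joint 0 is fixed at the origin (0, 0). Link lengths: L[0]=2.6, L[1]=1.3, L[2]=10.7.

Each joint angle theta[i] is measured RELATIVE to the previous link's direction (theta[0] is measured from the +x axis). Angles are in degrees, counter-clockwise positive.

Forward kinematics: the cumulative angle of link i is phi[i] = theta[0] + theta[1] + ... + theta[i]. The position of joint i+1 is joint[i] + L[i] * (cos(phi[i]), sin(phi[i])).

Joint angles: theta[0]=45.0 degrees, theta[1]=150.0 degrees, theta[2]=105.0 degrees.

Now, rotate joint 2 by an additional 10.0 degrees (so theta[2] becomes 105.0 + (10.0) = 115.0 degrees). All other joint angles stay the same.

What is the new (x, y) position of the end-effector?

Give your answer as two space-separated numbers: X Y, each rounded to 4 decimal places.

joint[0] = (0.0000, 0.0000)  (base)
link 0: phi[0] = 45 = 45 deg
  cos(45 deg) = 0.7071, sin(45 deg) = 0.7071
  joint[1] = (0.0000, 0.0000) + 2.6 * (0.7071, 0.7071) = (0.0000 + 1.8385, 0.0000 + 1.8385) = (1.8385, 1.8385)
link 1: phi[1] = 45 + 150 = 195 deg
  cos(195 deg) = -0.9659, sin(195 deg) = -0.2588
  joint[2] = (1.8385, 1.8385) + 1.3 * (-0.9659, -0.2588) = (1.8385 + -1.2557, 1.8385 + -0.3365) = (0.5828, 1.5020)
link 2: phi[2] = 45 + 150 + 115 = 310 deg
  cos(310 deg) = 0.6428, sin(310 deg) = -0.7660
  joint[3] = (0.5828, 1.5020) + 10.7 * (0.6428, -0.7660) = (0.5828 + 6.8778, 1.5020 + -8.1967) = (7.4606, -6.6947)
End effector: (7.4606, -6.6947)

Answer: 7.4606 -6.6947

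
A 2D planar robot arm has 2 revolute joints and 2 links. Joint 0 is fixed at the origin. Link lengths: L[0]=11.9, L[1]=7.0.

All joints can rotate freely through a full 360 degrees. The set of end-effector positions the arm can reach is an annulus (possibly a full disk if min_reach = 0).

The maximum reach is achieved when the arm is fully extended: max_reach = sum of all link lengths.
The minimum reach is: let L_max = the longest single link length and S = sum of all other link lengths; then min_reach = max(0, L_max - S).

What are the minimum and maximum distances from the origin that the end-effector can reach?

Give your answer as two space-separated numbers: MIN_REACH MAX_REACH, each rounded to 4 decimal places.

Answer: 4.9000 18.9000

Derivation:
Link lengths: [11.9, 7.0]
max_reach = 11.9 + 7 = 18.9
L_max = max([11.9, 7.0]) = 11.9
S (sum of others) = 18.9 - 11.9 = 7
min_reach = max(0, 11.9 - 7) = max(0, 4.9) = 4.9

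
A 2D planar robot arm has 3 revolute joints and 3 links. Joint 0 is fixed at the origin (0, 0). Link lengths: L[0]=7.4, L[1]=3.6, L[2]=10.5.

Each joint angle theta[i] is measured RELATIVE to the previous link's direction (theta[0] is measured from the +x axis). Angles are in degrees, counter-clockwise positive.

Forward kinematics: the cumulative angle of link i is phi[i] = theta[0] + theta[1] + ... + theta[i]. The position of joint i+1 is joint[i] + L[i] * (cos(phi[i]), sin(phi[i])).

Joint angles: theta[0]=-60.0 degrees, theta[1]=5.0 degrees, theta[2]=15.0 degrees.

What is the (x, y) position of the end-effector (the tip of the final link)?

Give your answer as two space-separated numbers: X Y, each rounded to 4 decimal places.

Answer: 13.8083 -16.1068

Derivation:
joint[0] = (0.0000, 0.0000)  (base)
link 0: phi[0] = -60 = -60 deg
  cos(-60 deg) = 0.5000, sin(-60 deg) = -0.8660
  joint[1] = (0.0000, 0.0000) + 7.4 * (0.5000, -0.8660) = (0.0000 + 3.7000, 0.0000 + -6.4086) = (3.7000, -6.4086)
link 1: phi[1] = -60 + 5 = -55 deg
  cos(-55 deg) = 0.5736, sin(-55 deg) = -0.8192
  joint[2] = (3.7000, -6.4086) + 3.6 * (0.5736, -0.8192) = (3.7000 + 2.0649, -6.4086 + -2.9489) = (5.7649, -9.3575)
link 2: phi[2] = -60 + 5 + 15 = -40 deg
  cos(-40 deg) = 0.7660, sin(-40 deg) = -0.6428
  joint[3] = (5.7649, -9.3575) + 10.5 * (0.7660, -0.6428) = (5.7649 + 8.0435, -9.3575 + -6.7493) = (13.8083, -16.1068)
End effector: (13.8083, -16.1068)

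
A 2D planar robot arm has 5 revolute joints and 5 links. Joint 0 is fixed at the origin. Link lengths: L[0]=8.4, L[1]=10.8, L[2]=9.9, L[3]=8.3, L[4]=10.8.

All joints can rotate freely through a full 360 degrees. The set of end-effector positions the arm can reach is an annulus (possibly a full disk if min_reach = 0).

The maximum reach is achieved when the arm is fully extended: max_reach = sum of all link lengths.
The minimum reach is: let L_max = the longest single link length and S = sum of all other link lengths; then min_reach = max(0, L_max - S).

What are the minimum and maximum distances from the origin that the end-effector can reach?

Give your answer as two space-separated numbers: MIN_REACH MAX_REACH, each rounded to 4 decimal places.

Answer: 0.0000 48.2000

Derivation:
Link lengths: [8.4, 10.8, 9.9, 8.3, 10.8]
max_reach = 8.4 + 10.8 + 9.9 + 8.3 + 10.8 = 48.2
L_max = max([8.4, 10.8, 9.9, 8.3, 10.8]) = 10.8
S (sum of others) = 48.2 - 10.8 = 37.4
min_reach = max(0, 10.8 - 37.4) = max(0, -26.6) = 0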